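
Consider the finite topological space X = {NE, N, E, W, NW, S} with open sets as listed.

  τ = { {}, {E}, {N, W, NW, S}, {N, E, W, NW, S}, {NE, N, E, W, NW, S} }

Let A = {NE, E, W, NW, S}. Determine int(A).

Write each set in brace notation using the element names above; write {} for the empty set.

U open, U⊆A: {}, {E}. int(A) = ⋃ = {E}

{E}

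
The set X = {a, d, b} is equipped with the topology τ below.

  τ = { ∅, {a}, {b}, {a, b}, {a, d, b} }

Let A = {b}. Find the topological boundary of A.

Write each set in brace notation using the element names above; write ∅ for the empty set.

{d}

open subsets of A: ∅, {b}; so int(A) = {b}
closure: X∖int(X∖A) = X∖{a} = {d, b}
∂A = {d, b} minus {b} = {d}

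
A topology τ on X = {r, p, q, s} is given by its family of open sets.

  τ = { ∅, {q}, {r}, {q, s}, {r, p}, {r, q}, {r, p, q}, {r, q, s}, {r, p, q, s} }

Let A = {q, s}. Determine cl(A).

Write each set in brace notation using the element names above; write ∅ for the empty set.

cl via duality: int({r, p}) = {r, p}, so X∖{r, p} = {q, s}

{q, s}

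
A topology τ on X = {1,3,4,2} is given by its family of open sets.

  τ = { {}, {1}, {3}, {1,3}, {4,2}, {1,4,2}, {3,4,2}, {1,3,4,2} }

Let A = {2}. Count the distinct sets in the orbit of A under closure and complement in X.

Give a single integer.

X∖A={1,3,4}, int(X∖A)={1,3}, hence cl(A)={4,2}
Orbit (k=closure, c=complement):
  1. A     = {2}
  2. kA    = {4,2}
  3. cA    = {1,3,4}
  4. ckA   = {1,3}
  5. kcA   = {1,3,4,2}
  6. ckcA  = {}
(closed under both — stop)

6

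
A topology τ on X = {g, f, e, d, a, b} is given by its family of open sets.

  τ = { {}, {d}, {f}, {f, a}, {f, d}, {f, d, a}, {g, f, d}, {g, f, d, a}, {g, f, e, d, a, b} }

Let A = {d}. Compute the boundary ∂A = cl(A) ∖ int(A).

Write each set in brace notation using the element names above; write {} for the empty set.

{g, e, b}

open subsets of A: {}, {d}; so int(A) = {d}
closure: X∖int(X∖A) = X∖{f, a} = {g, e, d, b}
∂A = {g, e, d, b} minus {d} = {g, e, b}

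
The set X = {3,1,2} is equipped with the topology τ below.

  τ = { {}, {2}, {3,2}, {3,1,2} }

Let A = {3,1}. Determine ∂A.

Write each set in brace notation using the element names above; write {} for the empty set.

{3,1}

U open, U⊆A: {}. int(A) = ⋃ = {}
X∖A={2}, int(X∖A)={2}, hence cl(A)={3,1}
∂A: remove int from cl → {3,1}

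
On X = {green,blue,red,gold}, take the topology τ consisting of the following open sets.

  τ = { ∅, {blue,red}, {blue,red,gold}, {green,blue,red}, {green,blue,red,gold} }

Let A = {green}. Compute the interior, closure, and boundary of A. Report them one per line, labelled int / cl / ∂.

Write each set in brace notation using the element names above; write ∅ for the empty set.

interior: largest open inside A is ∅ (from ∅)
cl via duality: int({blue,red,gold}) = {blue,red,gold}, so X∖{blue,red,gold} = {green}
cl∖int = {green}

int(A) = ∅
cl(A)  = {green}
∂A     = {green}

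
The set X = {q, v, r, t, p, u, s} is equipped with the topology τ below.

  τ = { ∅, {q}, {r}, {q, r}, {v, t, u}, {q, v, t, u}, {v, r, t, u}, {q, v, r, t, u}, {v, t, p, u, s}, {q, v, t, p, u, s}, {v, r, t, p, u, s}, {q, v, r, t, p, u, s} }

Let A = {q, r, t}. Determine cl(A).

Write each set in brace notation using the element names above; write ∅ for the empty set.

X∖A={v, p, u, s}, int(X∖A)=∅, hence cl(A)={q, v, r, t, p, u, s}

{q, v, r, t, p, u, s}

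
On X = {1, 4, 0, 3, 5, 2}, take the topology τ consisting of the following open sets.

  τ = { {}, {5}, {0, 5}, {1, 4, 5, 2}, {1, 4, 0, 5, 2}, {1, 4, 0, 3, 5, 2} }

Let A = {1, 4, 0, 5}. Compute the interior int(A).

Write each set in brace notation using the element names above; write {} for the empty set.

{0, 5}

open subsets of A: {}, {5}, {0, 5}; so int(A) = {0, 5}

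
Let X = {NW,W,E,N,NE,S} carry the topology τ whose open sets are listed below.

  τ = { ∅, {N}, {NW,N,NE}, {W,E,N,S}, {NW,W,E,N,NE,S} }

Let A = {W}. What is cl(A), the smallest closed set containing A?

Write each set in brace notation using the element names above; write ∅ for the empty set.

cl via duality: int({NW,E,N,NE,S}) = {NW,N,NE}, so X∖{NW,N,NE} = {W,E,S}

{W,E,S}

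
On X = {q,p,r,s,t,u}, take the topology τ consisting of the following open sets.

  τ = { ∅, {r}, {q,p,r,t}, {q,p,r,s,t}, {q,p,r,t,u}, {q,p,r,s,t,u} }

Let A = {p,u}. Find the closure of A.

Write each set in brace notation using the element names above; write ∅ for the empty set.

{q,p,s,t,u}

cl via duality: int({q,r,s,t}) = {r}, so X∖{r} = {q,p,s,t,u}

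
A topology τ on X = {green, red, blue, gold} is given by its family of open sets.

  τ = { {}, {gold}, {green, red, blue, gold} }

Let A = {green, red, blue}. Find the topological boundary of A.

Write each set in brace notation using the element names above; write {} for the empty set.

{green, red, blue}

U open, U⊆A: {}. int(A) = ⋃ = {}
X∖A={gold}, int(X∖A)={gold}, hence cl(A)={green, red, blue}
∂A: remove int from cl → {green, red, blue}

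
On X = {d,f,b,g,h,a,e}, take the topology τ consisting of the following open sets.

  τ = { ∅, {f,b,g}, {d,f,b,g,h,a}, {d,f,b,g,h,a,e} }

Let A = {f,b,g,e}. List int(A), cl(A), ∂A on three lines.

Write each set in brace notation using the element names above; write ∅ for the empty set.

int(A) = {f,b,g}
cl(A)  = {d,f,b,g,h,a,e}
∂A     = {d,h,a,e}

interior: largest open inside A is {f,b,g} (from ∅, {f,b,g})
cl via duality: int({d,h,a}) = ∅, so X∖∅ = {d,f,b,g,h,a,e}
cl∖int = {d,h,a,e}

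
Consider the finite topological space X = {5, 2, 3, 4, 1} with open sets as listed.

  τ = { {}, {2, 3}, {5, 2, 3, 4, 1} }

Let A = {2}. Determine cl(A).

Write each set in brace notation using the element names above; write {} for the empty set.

closure: X∖int(X∖A) = X∖{} = {5, 2, 3, 4, 1}

{5, 2, 3, 4, 1}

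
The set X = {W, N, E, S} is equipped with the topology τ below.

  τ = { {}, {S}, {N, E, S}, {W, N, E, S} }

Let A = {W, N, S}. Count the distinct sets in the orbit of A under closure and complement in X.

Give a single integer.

6

cl via duality: int({E}) = {}, so X∖{} = {W, N, E, S}
Write k for closure, c for complement:
  1. A     = {W, N, S}
  2. kA    = {W, N, E, S}
  3. cA    = {E}
  4. ckA   = {}
  5. kcA   = {W, N, E}
  6. ckcA  = {S}
applying k or c yields no new set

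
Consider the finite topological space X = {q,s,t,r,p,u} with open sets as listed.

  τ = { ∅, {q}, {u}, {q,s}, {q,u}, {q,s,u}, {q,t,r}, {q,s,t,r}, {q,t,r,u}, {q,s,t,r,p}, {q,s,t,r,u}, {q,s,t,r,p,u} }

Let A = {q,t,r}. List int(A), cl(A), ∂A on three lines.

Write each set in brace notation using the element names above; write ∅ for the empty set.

int(A) = {q,t,r}
cl(A)  = {q,s,t,r,p}
∂A     = {s,p}

opens ⊆ A: ∅, {q}, {q,t,r}; union → int = {q,t,r}
complement {s,p,u}; its interior {u}; cl(A) = X∖{u} = {q,s,t,r,p}
boundary = {q,s,t,r,p} ∖ {q,t,r} = {s,p}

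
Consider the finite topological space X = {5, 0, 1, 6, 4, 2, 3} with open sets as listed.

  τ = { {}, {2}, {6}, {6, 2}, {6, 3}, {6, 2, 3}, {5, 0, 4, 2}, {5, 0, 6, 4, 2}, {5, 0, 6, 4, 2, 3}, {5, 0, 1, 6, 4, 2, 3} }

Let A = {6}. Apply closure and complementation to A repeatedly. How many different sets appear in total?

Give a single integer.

complement {5, 0, 1, 4, 2, 3}; its interior {5, 0, 4, 2}; cl(A) = X∖{5, 0, 4, 2} = {1, 6, 3}
With k = closure, c = complement:
  1. A     = {6}
  2. kA    = {1, 6, 3}
  3. cA    = {5, 0, 1, 4, 2, 3}
  4. ckA   = {5, 0, 4, 2}
  5. kckA  = {5, 0, 1, 4, 2}
  6. ckckA = {6, 3}
k, c of each give nothing new

6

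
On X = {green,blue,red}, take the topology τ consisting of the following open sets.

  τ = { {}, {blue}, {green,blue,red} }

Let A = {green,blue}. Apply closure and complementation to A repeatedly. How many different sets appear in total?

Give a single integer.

complement {red}; its interior {}; cl(A) = X∖{} = {green,blue,red}
With k = closure, c = complement:
  1. A     = {green,blue}
  2. kA    = {green,blue,red}
  3. cA    = {red}
  4. ckA   = {}
  5. kcA   = {green,red}
  6. ckcA  = {blue}
k, c of each give nothing new

6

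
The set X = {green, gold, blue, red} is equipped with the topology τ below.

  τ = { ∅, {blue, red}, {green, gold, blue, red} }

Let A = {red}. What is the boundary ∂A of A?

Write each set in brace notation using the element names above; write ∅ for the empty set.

{green, gold, blue, red}

open subsets of A: ∅; so int(A) = ∅
closure: X∖int(X∖A) = X∖∅ = {green, gold, blue, red}
∂A = {green, gold, blue, red} minus ∅ = {green, gold, blue, red}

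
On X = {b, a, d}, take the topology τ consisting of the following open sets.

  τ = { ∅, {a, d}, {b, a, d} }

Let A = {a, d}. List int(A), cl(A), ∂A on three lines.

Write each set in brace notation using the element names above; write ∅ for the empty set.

U open, U⊆A: ∅, {a, d}. int(A) = ⋃ = {a, d}
X∖A={b}, int(X∖A)=∅, hence cl(A)={b, a, d}
∂A: remove int from cl → {b}

int(A) = {a, d}
cl(A)  = {b, a, d}
∂A     = {b}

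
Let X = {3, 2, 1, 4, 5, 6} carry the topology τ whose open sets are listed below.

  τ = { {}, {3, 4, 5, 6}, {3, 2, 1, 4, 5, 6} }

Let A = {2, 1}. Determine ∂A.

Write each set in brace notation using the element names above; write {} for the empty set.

interior: largest open inside A is {} (from {})
cl via duality: int({3, 4, 5, 6}) = {3, 4, 5, 6}, so X∖{3, 4, 5, 6} = {2, 1}
cl∖int = {2, 1}

{2, 1}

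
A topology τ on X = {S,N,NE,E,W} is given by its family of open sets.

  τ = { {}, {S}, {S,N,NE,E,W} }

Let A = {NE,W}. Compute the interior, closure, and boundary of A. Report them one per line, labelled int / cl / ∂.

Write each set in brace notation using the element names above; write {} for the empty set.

int(A) = {}
cl(A)  = {N,NE,E,W}
∂A     = {N,NE,E,W}

opens ⊆ A: {}; union → int = {}
complement {S,N,E}; its interior {S}; cl(A) = X∖{S} = {N,NE,E,W}
boundary = {N,NE,E,W} ∖ {} = {N,NE,E,W}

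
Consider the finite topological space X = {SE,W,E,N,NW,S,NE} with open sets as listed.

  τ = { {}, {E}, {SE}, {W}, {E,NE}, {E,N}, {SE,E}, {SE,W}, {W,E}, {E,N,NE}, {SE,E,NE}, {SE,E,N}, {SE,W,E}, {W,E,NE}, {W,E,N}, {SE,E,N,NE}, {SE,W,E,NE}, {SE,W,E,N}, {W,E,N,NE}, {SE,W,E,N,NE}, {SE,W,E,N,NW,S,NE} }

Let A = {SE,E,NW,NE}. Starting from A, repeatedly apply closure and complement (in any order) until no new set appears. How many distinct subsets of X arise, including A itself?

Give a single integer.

8

cl via duality: int({W,N,S}) = {W}, so X∖{W} = {SE,E,N,NW,S,NE}
Write k for closure, c for complement:
  1. A     = {SE,E,NW,NE}
  2. kA    = {SE,E,N,NW,S,NE}
  3. cA    = {W,N,S}
  4. ckA   = {W}
  5. kcA   = {W,N,NW,S}
  6. kckA  = {W,NW,S}
  7. ckcA  = {SE,E,NE}
  8. ckckA = {SE,E,N,NE}
applying k or c yields no new set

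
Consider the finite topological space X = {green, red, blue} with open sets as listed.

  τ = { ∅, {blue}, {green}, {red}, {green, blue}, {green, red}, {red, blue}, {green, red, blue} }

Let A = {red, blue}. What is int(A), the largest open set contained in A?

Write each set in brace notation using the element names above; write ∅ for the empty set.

{red, blue}

interior: largest open inside A is {red, blue} (from ∅, {red}, {blue}, {red, blue})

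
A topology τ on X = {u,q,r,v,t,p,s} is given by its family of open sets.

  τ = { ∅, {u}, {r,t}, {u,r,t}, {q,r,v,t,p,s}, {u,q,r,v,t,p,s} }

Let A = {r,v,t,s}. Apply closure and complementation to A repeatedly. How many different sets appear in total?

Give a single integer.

closure: X∖int(X∖A) = X∖{u} = {q,r,v,t,p,s}
Let k=closure and c=complement:
  1. A     = {r,v,t,s}
  2. kA    = {q,r,v,t,p,s}
  3. cA    = {u,q,p}
  4. ckA   = {u}
  5. kcA   = {u,q,v,p,s}
  6. ckcA  = {r,t}
— saturated at 6

6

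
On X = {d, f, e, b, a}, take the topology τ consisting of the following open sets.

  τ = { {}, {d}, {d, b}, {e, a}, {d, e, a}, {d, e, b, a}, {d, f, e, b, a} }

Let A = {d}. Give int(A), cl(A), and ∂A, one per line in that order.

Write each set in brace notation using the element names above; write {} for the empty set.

interior: largest open inside A is {d} (from {}, {d})
cl via duality: int({f, e, b, a}) = {e, a}, so X∖{e, a} = {d, f, b}
cl∖int = {f, b}

int(A) = {d}
cl(A)  = {d, f, b}
∂A     = {f, b}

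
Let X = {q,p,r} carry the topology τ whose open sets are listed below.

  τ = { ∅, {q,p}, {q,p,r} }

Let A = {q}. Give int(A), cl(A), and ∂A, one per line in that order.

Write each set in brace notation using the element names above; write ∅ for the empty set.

interior: largest open inside A is ∅ (from ∅)
cl via duality: int({p,r}) = ∅, so X∖∅ = {q,p,r}
cl∖int = {q,p,r}

int(A) = ∅
cl(A)  = {q,p,r}
∂A     = {q,p,r}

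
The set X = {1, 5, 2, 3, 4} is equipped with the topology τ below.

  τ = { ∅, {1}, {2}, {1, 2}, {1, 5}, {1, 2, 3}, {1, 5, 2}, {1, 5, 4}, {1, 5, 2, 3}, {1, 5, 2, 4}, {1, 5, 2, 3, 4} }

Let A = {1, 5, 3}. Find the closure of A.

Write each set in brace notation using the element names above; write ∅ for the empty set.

closure: X∖int(X∖A) = X∖{2} = {1, 5, 3, 4}

{1, 5, 3, 4}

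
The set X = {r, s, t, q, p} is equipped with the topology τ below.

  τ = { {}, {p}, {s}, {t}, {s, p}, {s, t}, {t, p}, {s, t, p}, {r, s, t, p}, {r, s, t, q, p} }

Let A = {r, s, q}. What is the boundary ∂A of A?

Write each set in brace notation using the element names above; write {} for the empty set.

{r, q}

open subsets of A: {}, {s}; so int(A) = {s}
closure: X∖int(X∖A) = X∖{t, p} = {r, s, q}
∂A = {r, s, q} minus {s} = {r, q}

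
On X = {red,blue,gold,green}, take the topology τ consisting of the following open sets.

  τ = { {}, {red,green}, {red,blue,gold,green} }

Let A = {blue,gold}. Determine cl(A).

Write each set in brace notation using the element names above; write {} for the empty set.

{blue,gold}

closure: X∖int(X∖A) = X∖{red,green} = {blue,gold}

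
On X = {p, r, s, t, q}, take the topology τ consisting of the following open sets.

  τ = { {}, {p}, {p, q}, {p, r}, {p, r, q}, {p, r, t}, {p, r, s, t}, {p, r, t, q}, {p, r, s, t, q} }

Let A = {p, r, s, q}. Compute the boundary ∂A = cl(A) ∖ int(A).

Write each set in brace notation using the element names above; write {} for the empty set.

open subsets of A: {}, {p}, {p, r}, {p, q}, {p, r, q}; so int(A) = {p, r, q}
closure: X∖int(X∖A) = X∖{} = {p, r, s, t, q}
∂A = {p, r, s, t, q} minus {p, r, q} = {s, t}

{s, t}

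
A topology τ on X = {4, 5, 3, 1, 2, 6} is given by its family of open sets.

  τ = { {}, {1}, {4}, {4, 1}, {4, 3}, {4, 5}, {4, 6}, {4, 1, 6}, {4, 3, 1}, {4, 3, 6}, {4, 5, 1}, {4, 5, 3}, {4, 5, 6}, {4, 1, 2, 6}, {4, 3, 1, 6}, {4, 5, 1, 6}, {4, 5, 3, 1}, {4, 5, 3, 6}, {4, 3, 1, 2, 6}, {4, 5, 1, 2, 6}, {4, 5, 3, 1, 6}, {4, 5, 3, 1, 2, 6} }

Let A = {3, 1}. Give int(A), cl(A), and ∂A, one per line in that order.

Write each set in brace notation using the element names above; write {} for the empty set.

int(A) = {1}
cl(A)  = {3, 1, 2}
∂A     = {3, 2}

U open, U⊆A: {}, {1}. int(A) = ⋃ = {1}
X∖A={4, 5, 2, 6}, int(X∖A)={4, 5, 6}, hence cl(A)={3, 1, 2}
∂A: remove int from cl → {3, 2}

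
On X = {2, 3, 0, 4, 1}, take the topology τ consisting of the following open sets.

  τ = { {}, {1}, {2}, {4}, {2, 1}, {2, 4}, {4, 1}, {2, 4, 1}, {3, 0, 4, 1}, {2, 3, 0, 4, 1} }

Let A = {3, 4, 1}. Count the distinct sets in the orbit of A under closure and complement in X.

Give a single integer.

complement {2, 0}; its interior {2}; cl(A) = X∖{2} = {3, 0, 4, 1}
With k = closure, c = complement:
  1. A     = {3, 4, 1}
  2. kA    = {3, 0, 4, 1}
  3. cA    = {2, 0}
  4. ckA   = {2}
  5. kcA   = {2, 3, 0}
  6. ckcA  = {4, 1}
k, c of each give nothing new

6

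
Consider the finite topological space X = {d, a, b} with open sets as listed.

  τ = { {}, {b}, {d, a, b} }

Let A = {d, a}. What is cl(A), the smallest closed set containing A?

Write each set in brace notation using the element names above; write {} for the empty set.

{d, a}

X∖A={b}, int(X∖A)={b}, hence cl(A)={d, a}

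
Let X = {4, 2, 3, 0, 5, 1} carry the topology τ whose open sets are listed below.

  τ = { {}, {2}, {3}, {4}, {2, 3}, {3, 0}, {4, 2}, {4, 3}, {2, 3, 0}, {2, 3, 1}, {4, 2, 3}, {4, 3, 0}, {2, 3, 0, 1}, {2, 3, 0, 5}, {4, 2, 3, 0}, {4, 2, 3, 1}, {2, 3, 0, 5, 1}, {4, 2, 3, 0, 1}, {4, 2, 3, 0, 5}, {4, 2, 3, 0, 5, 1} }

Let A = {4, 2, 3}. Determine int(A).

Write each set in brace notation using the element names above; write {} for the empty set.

{4, 2, 3}

U open, U⊆A: {}, {4}, {2}, {3}, {4, 3}, {2, 3}, {4, 2}, {4, 2, 3}. int(A) = ⋃ = {4, 2, 3}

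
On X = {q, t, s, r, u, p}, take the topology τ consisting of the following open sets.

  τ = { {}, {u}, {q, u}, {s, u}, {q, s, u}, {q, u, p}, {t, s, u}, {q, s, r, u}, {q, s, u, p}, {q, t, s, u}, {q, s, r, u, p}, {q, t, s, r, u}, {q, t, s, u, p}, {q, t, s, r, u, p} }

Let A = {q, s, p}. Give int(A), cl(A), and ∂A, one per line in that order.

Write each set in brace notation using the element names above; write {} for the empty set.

interior: largest open inside A is {} (from {})
cl via duality: int({t, r, u}) = {u}, so X∖{u} = {q, t, s, r, p}
cl∖int = {q, t, s, r, p}

int(A) = {}
cl(A)  = {q, t, s, r, p}
∂A     = {q, t, s, r, p}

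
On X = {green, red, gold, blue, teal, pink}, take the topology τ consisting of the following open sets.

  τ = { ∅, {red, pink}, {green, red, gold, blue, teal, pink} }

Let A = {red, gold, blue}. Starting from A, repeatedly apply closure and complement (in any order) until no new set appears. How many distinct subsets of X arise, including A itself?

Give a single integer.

4

X∖A={green, teal, pink}, int(X∖A)=∅, hence cl(A)={green, red, gold, blue, teal, pink}
Orbit (k=closure, c=complement):
  1. A     = {red, gold, blue}
  2. kA    = {green, red, gold, blue, teal, pink}
  3. cA    = {green, teal, pink}
  4. ckA   = ∅
(closed under both — stop)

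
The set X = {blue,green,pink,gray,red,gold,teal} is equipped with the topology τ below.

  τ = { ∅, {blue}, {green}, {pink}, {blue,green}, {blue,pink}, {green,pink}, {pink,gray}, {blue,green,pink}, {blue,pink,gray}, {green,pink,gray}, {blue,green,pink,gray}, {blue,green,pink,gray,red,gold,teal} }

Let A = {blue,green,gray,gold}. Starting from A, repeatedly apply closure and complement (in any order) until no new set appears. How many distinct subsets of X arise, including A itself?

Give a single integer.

8

complement {pink,red,teal}; its interior {pink}; cl(A) = X∖{pink} = {blue,green,gray,red,gold,teal}
With k = closure, c = complement:
  1. A     = {blue,green,gray,gold}
  2. kA    = {blue,green,gray,red,gold,teal}
  3. cA    = {pink,red,teal}
  4. ckA   = {pink}
  5. kcA   = {pink,gray,red,gold,teal}
  6. ckcA  = {blue,green}
  7. kckcA = {blue,green,red,gold,teal}
  8. ckckcA = {pink,gray}
k, c of each give nothing new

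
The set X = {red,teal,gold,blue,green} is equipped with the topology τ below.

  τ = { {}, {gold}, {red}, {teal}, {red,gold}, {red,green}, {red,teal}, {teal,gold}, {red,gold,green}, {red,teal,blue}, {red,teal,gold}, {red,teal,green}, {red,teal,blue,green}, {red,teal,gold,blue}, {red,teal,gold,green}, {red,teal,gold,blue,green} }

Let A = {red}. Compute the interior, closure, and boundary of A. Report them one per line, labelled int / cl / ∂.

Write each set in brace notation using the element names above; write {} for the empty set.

U open, U⊆A: {}, {red}. int(A) = ⋃ = {red}
X∖A={teal,gold,blue,green}, int(X∖A)={teal,gold}, hence cl(A)={red,blue,green}
∂A: remove int from cl → {blue,green}

int(A) = {red}
cl(A)  = {red,blue,green}
∂A     = {blue,green}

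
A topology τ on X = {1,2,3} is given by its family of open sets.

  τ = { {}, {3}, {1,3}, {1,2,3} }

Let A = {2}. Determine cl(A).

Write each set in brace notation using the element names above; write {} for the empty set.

{2}

complement {1,3}; its interior {1,3}; cl(A) = X∖{1,3} = {2}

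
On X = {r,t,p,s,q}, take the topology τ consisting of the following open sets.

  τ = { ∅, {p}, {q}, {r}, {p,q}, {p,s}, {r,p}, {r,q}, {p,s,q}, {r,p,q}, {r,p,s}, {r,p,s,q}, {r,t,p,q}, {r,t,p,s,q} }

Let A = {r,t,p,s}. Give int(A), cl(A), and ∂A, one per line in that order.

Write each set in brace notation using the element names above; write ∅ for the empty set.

open subsets of A: ∅, {r}, {p}, {r,p}, {p,s}, {r,p,s}; so int(A) = {r,p,s}
closure: X∖int(X∖A) = X∖{q} = {r,t,p,s}
∂A = {r,t,p,s} minus {r,p,s} = {t}

int(A) = {r,p,s}
cl(A)  = {r,t,p,s}
∂A     = {t}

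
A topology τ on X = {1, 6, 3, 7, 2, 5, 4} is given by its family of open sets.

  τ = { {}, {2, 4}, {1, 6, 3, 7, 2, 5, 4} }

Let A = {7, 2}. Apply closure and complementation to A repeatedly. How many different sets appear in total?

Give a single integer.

complement {1, 6, 3, 5, 4}; its interior {}; cl(A) = X∖{} = {1, 6, 3, 7, 2, 5, 4}
With k = closure, c = complement:
  1. A     = {7, 2}
  2. kA    = {1, 6, 3, 7, 2, 5, 4}
  3. cA    = {1, 6, 3, 5, 4}
  4. ckA   = {}
k, c of each give nothing new

4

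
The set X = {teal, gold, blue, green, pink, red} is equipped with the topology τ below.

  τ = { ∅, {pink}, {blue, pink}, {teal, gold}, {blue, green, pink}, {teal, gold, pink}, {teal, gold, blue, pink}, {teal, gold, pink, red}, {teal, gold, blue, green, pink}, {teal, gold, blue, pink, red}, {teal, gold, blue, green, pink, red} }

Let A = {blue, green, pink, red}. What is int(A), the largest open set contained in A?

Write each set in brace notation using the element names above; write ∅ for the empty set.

{blue, green, pink}

interior: largest open inside A is {blue, green, pink} (from ∅, {pink}, {blue, pink}, {blue, green, pink})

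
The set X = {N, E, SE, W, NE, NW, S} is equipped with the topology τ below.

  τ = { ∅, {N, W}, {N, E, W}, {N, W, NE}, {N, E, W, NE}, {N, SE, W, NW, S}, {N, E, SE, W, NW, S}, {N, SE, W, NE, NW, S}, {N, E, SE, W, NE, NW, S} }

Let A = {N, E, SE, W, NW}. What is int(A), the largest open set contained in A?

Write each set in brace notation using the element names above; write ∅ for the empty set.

{N, E, W}

U open, U⊆A: ∅, {N, W}, {N, E, W}. int(A) = ⋃ = {N, E, W}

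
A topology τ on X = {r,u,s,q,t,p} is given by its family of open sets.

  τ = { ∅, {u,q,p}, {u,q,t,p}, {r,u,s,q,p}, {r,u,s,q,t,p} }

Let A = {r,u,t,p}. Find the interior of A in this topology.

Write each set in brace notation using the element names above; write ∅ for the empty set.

interior: largest open inside A is ∅ (from ∅)

∅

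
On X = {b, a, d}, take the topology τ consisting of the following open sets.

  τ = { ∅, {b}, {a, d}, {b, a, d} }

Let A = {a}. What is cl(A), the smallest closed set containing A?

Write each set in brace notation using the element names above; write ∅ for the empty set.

{a, d}

closure: X∖int(X∖A) = X∖{b} = {a, d}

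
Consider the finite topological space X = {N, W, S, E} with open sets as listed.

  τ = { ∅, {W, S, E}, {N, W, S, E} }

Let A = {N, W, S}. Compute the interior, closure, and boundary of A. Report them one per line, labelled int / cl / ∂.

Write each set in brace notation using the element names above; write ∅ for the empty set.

int(A) = ∅
cl(A)  = {N, W, S, E}
∂A     = {N, W, S, E}

U open, U⊆A: ∅. int(A) = ⋃ = ∅
X∖A={E}, int(X∖A)=∅, hence cl(A)={N, W, S, E}
∂A: remove int from cl → {N, W, S, E}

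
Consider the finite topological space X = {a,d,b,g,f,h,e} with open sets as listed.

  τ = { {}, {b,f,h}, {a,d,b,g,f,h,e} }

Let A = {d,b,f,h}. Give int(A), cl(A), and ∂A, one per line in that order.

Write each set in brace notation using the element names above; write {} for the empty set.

int(A) = {b,f,h}
cl(A)  = {a,d,b,g,f,h,e}
∂A     = {a,d,g,e}

open subsets of A: {}, {b,f,h}; so int(A) = {b,f,h}
closure: X∖int(X∖A) = X∖{} = {a,d,b,g,f,h,e}
∂A = {a,d,b,g,f,h,e} minus {b,f,h} = {a,d,g,e}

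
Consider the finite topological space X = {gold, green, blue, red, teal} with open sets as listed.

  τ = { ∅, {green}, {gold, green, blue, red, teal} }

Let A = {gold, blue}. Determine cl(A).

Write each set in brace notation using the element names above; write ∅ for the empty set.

{gold, blue, red, teal}

X∖A={green, red, teal}, int(X∖A)={green}, hence cl(A)={gold, blue, red, teal}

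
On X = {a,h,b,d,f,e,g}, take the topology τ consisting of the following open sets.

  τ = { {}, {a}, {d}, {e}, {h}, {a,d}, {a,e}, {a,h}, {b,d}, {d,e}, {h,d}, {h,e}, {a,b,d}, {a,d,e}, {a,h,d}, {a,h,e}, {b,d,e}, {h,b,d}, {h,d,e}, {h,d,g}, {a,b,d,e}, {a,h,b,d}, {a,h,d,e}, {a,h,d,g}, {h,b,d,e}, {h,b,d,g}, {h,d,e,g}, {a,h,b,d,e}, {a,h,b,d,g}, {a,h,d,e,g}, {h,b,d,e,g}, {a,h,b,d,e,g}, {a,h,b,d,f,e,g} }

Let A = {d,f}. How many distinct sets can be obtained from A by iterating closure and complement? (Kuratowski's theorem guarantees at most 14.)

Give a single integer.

8

cl via duality: int({a,h,b,e,g}) = {a,h,e}, so X∖{a,h,e} = {b,d,f,g}
Write k for closure, c for complement:
  1. A     = {d,f}
  2. kA    = {b,d,f,g}
  3. cA    = {a,h,b,e,g}
  4. ckA   = {a,h,e}
  5. kcA   = {a,h,b,f,e,g}
  6. kckA  = {a,h,f,e,g}
  7. ckcA  = {d}
  8. ckckA = {b,d}
applying k or c yields no new set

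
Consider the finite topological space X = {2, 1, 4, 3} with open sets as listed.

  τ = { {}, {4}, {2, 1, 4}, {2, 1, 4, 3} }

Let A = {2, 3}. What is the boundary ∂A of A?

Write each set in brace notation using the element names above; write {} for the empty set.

{2, 1, 3}

open subsets of A: {}; so int(A) = {}
closure: X∖int(X∖A) = X∖{4} = {2, 1, 3}
∂A = {2, 1, 3} minus {} = {2, 1, 3}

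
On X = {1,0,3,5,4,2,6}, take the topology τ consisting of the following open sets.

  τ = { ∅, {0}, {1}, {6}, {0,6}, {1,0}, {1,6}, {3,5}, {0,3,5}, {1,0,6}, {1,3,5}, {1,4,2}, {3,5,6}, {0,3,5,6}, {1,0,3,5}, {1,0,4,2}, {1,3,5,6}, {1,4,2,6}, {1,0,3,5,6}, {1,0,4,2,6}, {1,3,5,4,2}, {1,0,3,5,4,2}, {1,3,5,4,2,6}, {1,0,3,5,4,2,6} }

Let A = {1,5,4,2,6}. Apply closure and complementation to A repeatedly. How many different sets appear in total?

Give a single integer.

6

complement {0,3}; its interior {0}; cl(A) = X∖{0} = {1,3,5,4,2,6}
With k = closure, c = complement:
  1. A     = {1,5,4,2,6}
  2. kA    = {1,3,5,4,2,6}
  3. cA    = {0,3}
  4. ckA   = {0}
  5. kcA   = {0,3,5}
  6. ckcA  = {1,4,2,6}
k, c of each give nothing new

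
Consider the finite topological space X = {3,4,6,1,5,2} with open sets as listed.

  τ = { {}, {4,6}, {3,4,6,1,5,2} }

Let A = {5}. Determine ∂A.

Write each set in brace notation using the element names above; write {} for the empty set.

{3,1,5,2}

open subsets of A: {}; so int(A) = {}
closure: X∖int(X∖A) = X∖{4,6} = {3,1,5,2}
∂A = {3,1,5,2} minus {} = {3,1,5,2}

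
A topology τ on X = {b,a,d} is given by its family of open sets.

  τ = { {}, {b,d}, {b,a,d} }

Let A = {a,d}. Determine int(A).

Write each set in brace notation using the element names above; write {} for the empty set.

{}

interior: largest open inside A is {} (from {})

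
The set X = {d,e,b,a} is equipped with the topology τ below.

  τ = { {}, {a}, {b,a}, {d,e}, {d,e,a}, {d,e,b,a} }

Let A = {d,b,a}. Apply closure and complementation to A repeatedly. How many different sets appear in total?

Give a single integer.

complement {e}; its interior {}; cl(A) = X∖{} = {d,e,b,a}
With k = closure, c = complement:
  1. A     = {d,b,a}
  2. kA    = {d,e,b,a}
  3. cA    = {e}
  4. ckA   = {}
  5. kcA   = {d,e}
  6. ckcA  = {b,a}
k, c of each give nothing new

6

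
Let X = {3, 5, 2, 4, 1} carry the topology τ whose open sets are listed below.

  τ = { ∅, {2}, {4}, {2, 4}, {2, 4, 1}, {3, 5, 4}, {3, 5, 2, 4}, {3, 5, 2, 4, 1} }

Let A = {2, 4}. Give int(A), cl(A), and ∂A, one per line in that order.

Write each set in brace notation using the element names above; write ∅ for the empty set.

interior: largest open inside A is {2, 4} (from ∅, {4}, {2}, {2, 4})
cl via duality: int({3, 5, 1}) = ∅, so X∖∅ = {3, 5, 2, 4, 1}
cl∖int = {3, 5, 1}

int(A) = {2, 4}
cl(A)  = {3, 5, 2, 4, 1}
∂A     = {3, 5, 1}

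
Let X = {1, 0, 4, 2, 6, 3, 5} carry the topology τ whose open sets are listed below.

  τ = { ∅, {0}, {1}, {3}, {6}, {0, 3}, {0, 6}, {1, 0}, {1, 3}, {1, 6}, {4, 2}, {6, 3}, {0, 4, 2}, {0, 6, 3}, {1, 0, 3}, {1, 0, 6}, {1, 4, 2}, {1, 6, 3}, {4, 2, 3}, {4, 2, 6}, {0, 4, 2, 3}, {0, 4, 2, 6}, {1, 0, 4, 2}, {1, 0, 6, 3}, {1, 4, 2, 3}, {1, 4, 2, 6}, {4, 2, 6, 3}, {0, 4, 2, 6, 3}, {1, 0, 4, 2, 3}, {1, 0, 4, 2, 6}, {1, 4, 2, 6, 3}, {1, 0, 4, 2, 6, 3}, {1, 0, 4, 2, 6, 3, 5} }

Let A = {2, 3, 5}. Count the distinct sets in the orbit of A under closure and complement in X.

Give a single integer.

10

closure: X∖int(X∖A) = X∖{1, 0, 6} = {4, 2, 3, 5}
Let k=closure and c=complement:
  1. A     = {2, 3, 5}
  2. kA    = {4, 2, 3, 5}
  3. cA    = {1, 0, 4, 6}
  4. ckA   = {1, 0, 6}
  5. kcA   = {1, 0, 4, 2, 6, 5}
  6. kckA  = {1, 0, 6, 5}
  7. ckcA  = {3}
  8. ckckA = {4, 2, 3}
  9. kckcA = {3, 5}
  10. ckckcA = {1, 0, 4, 2, 6}
— saturated at 10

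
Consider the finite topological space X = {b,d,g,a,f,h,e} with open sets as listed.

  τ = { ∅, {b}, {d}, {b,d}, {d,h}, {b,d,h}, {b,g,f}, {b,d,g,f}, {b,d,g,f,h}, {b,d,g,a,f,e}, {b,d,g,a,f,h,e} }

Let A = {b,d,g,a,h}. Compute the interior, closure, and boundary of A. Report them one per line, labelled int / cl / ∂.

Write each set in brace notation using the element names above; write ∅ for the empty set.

int(A) = {b,d,h}
cl(A)  = {b,d,g,a,f,h,e}
∂A     = {g,a,f,e}

interior: largest open inside A is {b,d,h} (from ∅, {b}, {d}, {d,h}, {b,d}, {b,d,h})
cl via duality: int({f,e}) = ∅, so X∖∅ = {b,d,g,a,f,h,e}
cl∖int = {g,a,f,e}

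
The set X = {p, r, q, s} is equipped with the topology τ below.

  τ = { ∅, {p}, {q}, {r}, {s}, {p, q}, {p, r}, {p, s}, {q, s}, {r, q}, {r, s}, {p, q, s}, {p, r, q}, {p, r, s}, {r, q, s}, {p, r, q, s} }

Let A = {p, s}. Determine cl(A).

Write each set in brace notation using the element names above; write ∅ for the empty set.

{p, s}

X∖A={r, q}, int(X∖A)={r, q}, hence cl(A)={p, s}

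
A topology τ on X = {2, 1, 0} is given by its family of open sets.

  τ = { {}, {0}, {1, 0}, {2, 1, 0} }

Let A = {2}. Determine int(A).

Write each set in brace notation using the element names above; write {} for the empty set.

{}

U open, U⊆A: {}. int(A) = ⋃ = {}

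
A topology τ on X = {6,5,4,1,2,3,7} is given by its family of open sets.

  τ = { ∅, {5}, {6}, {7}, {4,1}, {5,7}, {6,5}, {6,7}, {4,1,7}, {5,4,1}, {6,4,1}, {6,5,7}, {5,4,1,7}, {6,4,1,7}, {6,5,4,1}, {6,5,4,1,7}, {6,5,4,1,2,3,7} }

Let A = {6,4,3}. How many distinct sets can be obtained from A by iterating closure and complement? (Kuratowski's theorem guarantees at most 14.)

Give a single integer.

X∖A={5,1,2,7}, int(X∖A)={5,7}, hence cl(A)={6,4,1,2,3}
Orbit (k=closure, c=complement):
  1. A     = {6,4,3}
  2. kA    = {6,4,1,2,3}
  3. cA    = {5,1,2,7}
  4. ckA   = {5,7}
  5. kcA   = {5,4,1,2,3,7}
  6. kckA  = {5,2,3,7}
  7. ckcA  = {6}
  8. ckckA = {6,4,1}
  9. kckcA = {6,2,3}
  10. ckckcA = {5,4,1,7}
(closed under both — stop)

10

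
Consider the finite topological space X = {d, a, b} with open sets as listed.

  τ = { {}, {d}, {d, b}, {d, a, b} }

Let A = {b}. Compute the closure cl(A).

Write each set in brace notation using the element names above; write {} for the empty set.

{a, b}

X∖A={d, a}, int(X∖A)={d}, hence cl(A)={a, b}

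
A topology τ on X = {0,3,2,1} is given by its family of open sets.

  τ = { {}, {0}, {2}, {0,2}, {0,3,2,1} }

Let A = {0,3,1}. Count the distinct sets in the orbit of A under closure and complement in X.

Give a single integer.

cl via duality: int({2}) = {2}, so X∖{2} = {0,3,1}
Write k for closure, c for complement:
  1. A     = {0,3,1}
  2. cA    = {2}
  3. kcA   = {3,2,1}
  4. ckcA  = {0}
applying k or c yields no new set

4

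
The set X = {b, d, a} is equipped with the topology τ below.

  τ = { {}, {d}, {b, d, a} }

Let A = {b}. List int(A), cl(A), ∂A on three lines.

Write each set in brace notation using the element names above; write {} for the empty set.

U open, U⊆A: {}. int(A) = ⋃ = {}
X∖A={d, a}, int(X∖A)={d}, hence cl(A)={b, a}
∂A: remove int from cl → {b, a}

int(A) = {}
cl(A)  = {b, a}
∂A     = {b, a}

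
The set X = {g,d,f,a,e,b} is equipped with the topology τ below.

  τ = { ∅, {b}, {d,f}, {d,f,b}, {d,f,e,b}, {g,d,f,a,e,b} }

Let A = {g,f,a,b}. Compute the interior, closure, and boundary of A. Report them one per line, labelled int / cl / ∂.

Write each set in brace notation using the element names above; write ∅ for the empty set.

open subsets of A: ∅, {b}; so int(A) = {b}
closure: X∖int(X∖A) = X∖∅ = {g,d,f,a,e,b}
∂A = {g,d,f,a,e,b} minus {b} = {g,d,f,a,e}

int(A) = {b}
cl(A)  = {g,d,f,a,e,b}
∂A     = {g,d,f,a,e}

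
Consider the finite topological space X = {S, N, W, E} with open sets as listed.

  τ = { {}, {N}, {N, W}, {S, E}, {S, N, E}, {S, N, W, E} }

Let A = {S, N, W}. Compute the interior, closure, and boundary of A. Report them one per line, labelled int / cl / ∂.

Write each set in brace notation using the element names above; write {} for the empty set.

int(A) = {N, W}
cl(A)  = {S, N, W, E}
∂A     = {S, E}

open subsets of A: {}, {N}, {N, W}; so int(A) = {N, W}
closure: X∖int(X∖A) = X∖{} = {S, N, W, E}
∂A = {S, N, W, E} minus {N, W} = {S, E}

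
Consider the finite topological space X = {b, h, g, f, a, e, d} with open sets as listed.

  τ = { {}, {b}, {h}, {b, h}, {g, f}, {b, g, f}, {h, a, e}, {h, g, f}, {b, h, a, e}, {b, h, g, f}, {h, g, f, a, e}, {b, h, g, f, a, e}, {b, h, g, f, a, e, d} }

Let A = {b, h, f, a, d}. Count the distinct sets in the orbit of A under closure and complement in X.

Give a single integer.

10

cl via duality: int({g, e}) = {}, so X∖{} = {b, h, g, f, a, e, d}
Write k for closure, c for complement:
  1. A     = {b, h, f, a, d}
  2. kA    = {b, h, g, f, a, e, d}
  3. cA    = {g, e}
  4. ckA   = {}
  5. kcA   = {g, f, a, e, d}
  6. ckcA  = {b, h}
  7. kckcA = {b, h, a, e, d}
  8. ckckcA = {g, f}
  9. kckckcA = {g, f, d}
  10. ckckckcA = {b, h, a, e}
applying k or c yields no new set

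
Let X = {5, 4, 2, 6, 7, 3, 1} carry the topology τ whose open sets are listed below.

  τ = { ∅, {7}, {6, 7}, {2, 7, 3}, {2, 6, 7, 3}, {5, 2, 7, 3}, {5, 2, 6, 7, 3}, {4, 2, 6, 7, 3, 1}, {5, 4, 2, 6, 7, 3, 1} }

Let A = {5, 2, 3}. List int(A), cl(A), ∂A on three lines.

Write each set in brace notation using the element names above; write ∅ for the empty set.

int(A) = ∅
cl(A)  = {5, 4, 2, 3, 1}
∂A     = {5, 4, 2, 3, 1}

U open, U⊆A: ∅. int(A) = ⋃ = ∅
X∖A={4, 6, 7, 1}, int(X∖A)={6, 7}, hence cl(A)={5, 4, 2, 3, 1}
∂A: remove int from cl → {5, 4, 2, 3, 1}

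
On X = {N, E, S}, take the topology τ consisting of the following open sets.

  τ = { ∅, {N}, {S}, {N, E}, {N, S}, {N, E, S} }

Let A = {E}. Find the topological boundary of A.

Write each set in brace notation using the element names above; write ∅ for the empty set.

{E}

opens ⊆ A: ∅; union → int = ∅
complement {N, S}; its interior {N, S}; cl(A) = X∖{N, S} = {E}
boundary = {E} ∖ ∅ = {E}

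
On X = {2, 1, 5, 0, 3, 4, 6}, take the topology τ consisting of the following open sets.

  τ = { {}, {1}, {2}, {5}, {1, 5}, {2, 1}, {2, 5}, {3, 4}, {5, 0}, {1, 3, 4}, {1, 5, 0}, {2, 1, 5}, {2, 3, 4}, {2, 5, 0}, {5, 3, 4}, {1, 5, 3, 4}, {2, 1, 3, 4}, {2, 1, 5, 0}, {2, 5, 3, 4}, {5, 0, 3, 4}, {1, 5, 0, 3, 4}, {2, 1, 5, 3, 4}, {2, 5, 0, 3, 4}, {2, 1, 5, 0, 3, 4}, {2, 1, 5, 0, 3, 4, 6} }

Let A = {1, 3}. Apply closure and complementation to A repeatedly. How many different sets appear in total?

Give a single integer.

10

cl via duality: int({2, 5, 0, 4, 6}) = {2, 5, 0}, so X∖{2, 5, 0} = {1, 3, 4, 6}
Write k for closure, c for complement:
  1. A     = {1, 3}
  2. kA    = {1, 3, 4, 6}
  3. cA    = {2, 5, 0, 4, 6}
  4. ckA   = {2, 5, 0}
  5. kcA   = {2, 5, 0, 3, 4, 6}
  6. kckA  = {2, 5, 0, 6}
  7. ckcA  = {1}
  8. ckckA = {1, 3, 4}
  9. kckcA = {1, 6}
  10. ckckcA = {2, 5, 0, 3, 4}
applying k or c yields no new set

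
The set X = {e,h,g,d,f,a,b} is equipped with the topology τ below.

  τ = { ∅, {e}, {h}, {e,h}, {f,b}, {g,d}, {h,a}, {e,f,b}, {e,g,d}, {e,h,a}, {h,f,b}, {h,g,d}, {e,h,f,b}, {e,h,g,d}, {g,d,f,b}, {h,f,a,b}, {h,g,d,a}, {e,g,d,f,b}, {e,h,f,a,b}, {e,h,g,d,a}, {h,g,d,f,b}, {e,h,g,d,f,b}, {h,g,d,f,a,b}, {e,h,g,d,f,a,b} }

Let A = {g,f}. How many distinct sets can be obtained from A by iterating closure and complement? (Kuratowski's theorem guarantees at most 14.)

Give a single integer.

complement {e,h,d,a,b}; its interior {e,h,a}; cl(A) = X∖{e,h,a} = {g,d,f,b}
With k = closure, c = complement:
  1. A     = {g,f}
  2. kA    = {g,d,f,b}
  3. cA    = {e,h,d,a,b}
  4. ckA   = {e,h,a}
  5. kcA   = {e,h,g,d,f,a,b}
  6. ckcA  = ∅
k, c of each give nothing new

6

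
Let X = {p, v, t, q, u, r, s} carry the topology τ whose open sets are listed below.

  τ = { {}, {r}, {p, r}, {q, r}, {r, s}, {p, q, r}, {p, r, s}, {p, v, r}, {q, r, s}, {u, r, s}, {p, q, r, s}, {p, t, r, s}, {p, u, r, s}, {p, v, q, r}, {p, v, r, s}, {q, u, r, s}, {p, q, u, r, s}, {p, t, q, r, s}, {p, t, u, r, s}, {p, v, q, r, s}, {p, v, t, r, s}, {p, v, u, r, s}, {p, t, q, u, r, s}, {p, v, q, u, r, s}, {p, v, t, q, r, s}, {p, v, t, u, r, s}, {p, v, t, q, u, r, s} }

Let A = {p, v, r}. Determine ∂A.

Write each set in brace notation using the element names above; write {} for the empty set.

{t, q, u, s}

U open, U⊆A: {}, {r}, {p, r}, {p, v, r}. int(A) = ⋃ = {p, v, r}
X∖A={t, q, u, s}, int(X∖A)={}, hence cl(A)={p, v, t, q, u, r, s}
∂A: remove int from cl → {t, q, u, s}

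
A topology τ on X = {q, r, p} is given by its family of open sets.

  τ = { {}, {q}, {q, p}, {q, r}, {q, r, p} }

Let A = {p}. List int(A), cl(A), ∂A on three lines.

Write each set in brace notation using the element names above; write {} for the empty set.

int(A) = {}
cl(A)  = {p}
∂A     = {p}

U open, U⊆A: {}. int(A) = ⋃ = {}
X∖A={q, r}, int(X∖A)={q, r}, hence cl(A)={p}
∂A: remove int from cl → {p}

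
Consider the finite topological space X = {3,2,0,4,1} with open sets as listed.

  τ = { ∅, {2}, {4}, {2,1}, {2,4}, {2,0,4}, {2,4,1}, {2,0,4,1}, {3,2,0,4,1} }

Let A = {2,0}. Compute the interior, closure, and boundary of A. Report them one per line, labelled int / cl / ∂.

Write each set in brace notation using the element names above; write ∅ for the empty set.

int(A) = {2}
cl(A)  = {3,2,0,1}
∂A     = {3,0,1}

U open, U⊆A: ∅, {2}. int(A) = ⋃ = {2}
X∖A={3,4,1}, int(X∖A)={4}, hence cl(A)={3,2,0,1}
∂A: remove int from cl → {3,0,1}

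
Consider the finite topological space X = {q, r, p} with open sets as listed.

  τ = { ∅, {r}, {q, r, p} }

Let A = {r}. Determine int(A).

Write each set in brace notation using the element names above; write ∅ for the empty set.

interior: largest open inside A is {r} (from ∅, {r})

{r}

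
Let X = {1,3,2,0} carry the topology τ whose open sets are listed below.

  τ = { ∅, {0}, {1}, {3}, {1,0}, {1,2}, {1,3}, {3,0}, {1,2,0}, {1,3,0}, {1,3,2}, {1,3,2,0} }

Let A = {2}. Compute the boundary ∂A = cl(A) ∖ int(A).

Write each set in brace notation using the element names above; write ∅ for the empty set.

interior: largest open inside A is ∅ (from ∅)
cl via duality: int({1,3,0}) = {1,3,0}, so X∖{1,3,0} = {2}
cl∖int = {2}

{2}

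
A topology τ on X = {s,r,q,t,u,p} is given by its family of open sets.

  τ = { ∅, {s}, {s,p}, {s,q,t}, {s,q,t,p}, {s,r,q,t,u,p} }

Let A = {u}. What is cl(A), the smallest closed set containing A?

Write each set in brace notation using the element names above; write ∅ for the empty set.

{r,u}

complement {s,r,q,t,p}; its interior {s,q,t,p}; cl(A) = X∖{s,q,t,p} = {r,u}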